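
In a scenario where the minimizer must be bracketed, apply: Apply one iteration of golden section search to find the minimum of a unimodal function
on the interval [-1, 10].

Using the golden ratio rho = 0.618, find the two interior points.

Golden section search on [-1, 10].
Golden ratio rho = 0.618 (approx).
Interior points:
  x_1 = -1 + (1-0.618)*11 = 3.2020
  x_2 = -1 + 0.618*11 = 5.7980
Compare f(x_1) and f(x_2) to determine which subinterval to keep.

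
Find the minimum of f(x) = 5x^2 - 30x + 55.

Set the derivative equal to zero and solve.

f(x) = 5x^2 - 30x + 55
f'(x) = 10x + (-30) = 0
x = 30/10 = 3
f(3) = 10
Since f''(x) = 10 > 0, this is a minimum.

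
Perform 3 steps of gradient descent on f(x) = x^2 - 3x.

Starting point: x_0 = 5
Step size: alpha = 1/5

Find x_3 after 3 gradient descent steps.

f(x) = x^2 - 3x, f'(x) = 2x + (-3)
Step 1: f'(5) = 7, x_1 = 5 - 1/5 * 7 = 18/5
Step 2: f'(18/5) = 21/5, x_2 = 18/5 - 1/5 * 21/5 = 69/25
Step 3: f'(69/25) = 63/25, x_3 = 69/25 - 1/5 * 63/25 = 282/125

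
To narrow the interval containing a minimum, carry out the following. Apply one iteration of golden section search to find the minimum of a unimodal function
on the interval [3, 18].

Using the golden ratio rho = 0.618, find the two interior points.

Golden section search on [3, 18].
Golden ratio rho = 0.618 (approx).
Interior points:
  x_1 = 3 + (1-0.618)*15 = 8.7300
  x_2 = 3 + 0.618*15 = 12.2700
Compare f(x_1) and f(x_2) to determine which subinterval to keep.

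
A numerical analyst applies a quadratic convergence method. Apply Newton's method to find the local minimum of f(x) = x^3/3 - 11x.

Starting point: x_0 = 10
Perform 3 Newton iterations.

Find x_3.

f(x) = x^3/3 - 11x
f'(x) = x^2 - 11, f''(x) = 2x
Newton update: x_{n+1} = x_n - (x_n^2 - 11)/(2*x_n)
Step 1: x_0 = 10, f'=89, f''=20, x_1 = 111/20
Step 2: x_1 = 111/20, f'=7921/400, f''=111/10, x_2 = 16721/4440
Step 3: x_2 = 16721/4440, f'=62742241/19713600, f''=16721/2220, x_3 = 496441441/148482480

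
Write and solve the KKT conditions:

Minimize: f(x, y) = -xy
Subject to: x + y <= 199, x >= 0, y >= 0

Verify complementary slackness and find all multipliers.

Problem: min -xy s.t. x + y <= 199 (multiplier lambda), x >= 0 (mu_x), y >= 0 (mu_y)
KKT stationarity: -y + lambda - mu_x = 0, -x + lambda - mu_y = 0, with lambda, mu_x, mu_y >= 0
Complementary slackness: lambda*(x + y - 199) = 0, mu_x*x = 0, mu_y*y = 0
If lambda = 0: y = -mu_x <= 0 and x = -mu_y <= 0 force x = y = 0 with f = 0; but x = y = 199/2 is feasible with f = -39601/4 < 0, so this is not the minimum. Hence lambda > 0 and x + y = 199.
Try x > 0, y > 0 (so mu_x = mu_y = 0): y = lambda, x = lambda => x = y = lambda
x + y = 199 => 2*lambda = 199 => lambda = 199/2
x* = y* = 199/2 > 0, consistent with mu_x = mu_y = 0.
(Any feasible point with x = 0 or y = 0 has f = 0 > -39601/4, so the minimum is not on those boundaries.)
min(-xy) = -39601/4 (i.e. max xy = 39601/4)
Multipliers: lambda = 199/2, mu_x = 0, mu_y = 0
Complementary slackness: lambda*(x + y - 199) = 199/2*(199/2 + 199/2 - 199) = 0, mu_x*x = 0*199/2 = 0, mu_y*y = 0*199/2 = 0. Satisfied.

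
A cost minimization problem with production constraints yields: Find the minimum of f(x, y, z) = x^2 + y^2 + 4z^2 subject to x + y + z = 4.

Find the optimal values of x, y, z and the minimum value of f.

Using Lagrange multipliers on f = x^2 + y^2 + 4z^2 with constraint x + y + z = 4:
Conditions: 2*1*x = lambda, 2*1*y = lambda, 2*4*z = lambda
So x = lambda/2, y = lambda/2, z = lambda/8
Substituting into constraint: lambda * (9/8) = 4
lambda = 32/9
x = 16/9, y = 16/9, z = 4/9
Minimum value = 64/9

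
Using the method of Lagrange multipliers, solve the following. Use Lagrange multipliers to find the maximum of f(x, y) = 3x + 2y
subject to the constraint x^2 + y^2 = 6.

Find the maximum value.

Set up Lagrange conditions: grad f = lambda * grad g
  3 = 2*lambda*x
  2 = 2*lambda*y
From these: x/y = 3/2, so x = 3t, y = 2t for some t.
Substitute into constraint: (3t)^2 + (2t)^2 = 6
  t^2 * 13 = 6
  t = sqrt(6/13)
Maximum = 3*x + 2*y = (3^2 + 2^2)*t = 13 * sqrt(6/13) = sqrt(78)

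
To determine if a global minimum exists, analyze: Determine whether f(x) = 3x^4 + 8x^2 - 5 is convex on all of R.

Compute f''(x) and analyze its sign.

f(x) = 3x^4 + 8x^2 - 5
f'(x) = 12x^3 + 16x
f''(x) = 36x^2 + 16
f''(x) = 36x^2 + 16 >= 16 > 0 for all x
Therefore, f is convex on R.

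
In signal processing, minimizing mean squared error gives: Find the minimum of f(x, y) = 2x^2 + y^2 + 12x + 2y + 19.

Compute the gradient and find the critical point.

f(x,y) = 2x^2 + y^2 + 12x + 2y + 19
df/dx = 4x + (12) = 0  =>  x = -3
df/dy = 2y + (2) = 0  =>  y = -1
f(-3, -1) = 2*(-3)^2 + 1*(-1)^2 + 12*(-3) + 2*(-1) + 19 = 0
Hessian is diagonal with entries 4, 2 > 0, so this is a minimum.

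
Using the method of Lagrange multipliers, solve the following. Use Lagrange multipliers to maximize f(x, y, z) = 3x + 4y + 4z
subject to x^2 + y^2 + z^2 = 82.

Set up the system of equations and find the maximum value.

Lagrange conditions: 3 = 2*lambda*x, 4 = 2*lambda*y, 4 = 2*lambda*z
So x:3 = y:4 = z:4, i.e. x = 3t, y = 4t, z = 4t
Constraint: t^2*(3^2 + 4^2 + 4^2) = 82
  t^2 * 41 = 82  =>  t = sqrt(2)
Maximum = 3*3t + 4*4t + 4*4t = 41*sqrt(2) = sqrt(3362)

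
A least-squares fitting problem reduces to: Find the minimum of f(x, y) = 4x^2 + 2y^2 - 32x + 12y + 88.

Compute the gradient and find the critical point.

f(x,y) = 4x^2 + 2y^2 - 32x + 12y + 88
df/dx = 8x + (-32) = 0  =>  x = 4
df/dy = 4y + (12) = 0  =>  y = -3
f(4, -3) = 4*(4)^2 + 2*(-3)^2 + -32*(4) + 12*(-3) + 88 = 6
Hessian is diagonal with entries 8, 4 > 0, so this is a minimum.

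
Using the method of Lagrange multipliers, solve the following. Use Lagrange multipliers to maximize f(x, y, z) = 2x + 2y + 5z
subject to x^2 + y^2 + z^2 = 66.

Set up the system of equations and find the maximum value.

Lagrange conditions: 2 = 2*lambda*x, 2 = 2*lambda*y, 5 = 2*lambda*z
So x:2 = y:2 = z:5, i.e. x = 2t, y = 2t, z = 5t
Constraint: t^2*(2^2 + 2^2 + 5^2) = 66
  t^2 * 33 = 66  =>  t = sqrt(2)
Maximum = 2*2t + 2*2t + 5*5t = 33*sqrt(2) = sqrt(2178)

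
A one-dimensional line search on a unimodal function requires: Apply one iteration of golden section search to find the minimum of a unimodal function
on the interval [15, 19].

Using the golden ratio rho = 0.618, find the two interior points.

Golden section search on [15, 19].
Golden ratio rho = 0.618 (approx).
Interior points:
  x_1 = 15 + (1-0.618)*4 = 16.5280
  x_2 = 15 + 0.618*4 = 17.4720
Compare f(x_1) and f(x_2) to determine which subinterval to keep.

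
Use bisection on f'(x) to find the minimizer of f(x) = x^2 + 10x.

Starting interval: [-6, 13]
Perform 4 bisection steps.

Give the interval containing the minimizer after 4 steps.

Finding critical point of f(x) = x^2 + 10x using bisection on f'(x) = 2x + 10.
f'(x) = 0 when x = -5.
Starting interval: [-6, 13]
Step 1: mid = 7/2, f'(mid) = 17, new interval = [-6, 7/2]
Step 2: mid = -5/4, f'(mid) = 15/2, new interval = [-6, -5/4]
Step 3: mid = -29/8, f'(mid) = 11/4, new interval = [-6, -29/8]
Step 4: mid = -77/16, f'(mid) = 3/8, new interval = [-6, -77/16]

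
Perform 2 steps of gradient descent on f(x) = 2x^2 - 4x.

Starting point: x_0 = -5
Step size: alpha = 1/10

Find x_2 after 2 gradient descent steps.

f(x) = 2x^2 - 4x, f'(x) = 4x + (-4)
Step 1: f'(-5) = -24, x_1 = -5 - 1/10 * -24 = -13/5
Step 2: f'(-13/5) = -72/5, x_2 = -13/5 - 1/10 * -72/5 = -29/25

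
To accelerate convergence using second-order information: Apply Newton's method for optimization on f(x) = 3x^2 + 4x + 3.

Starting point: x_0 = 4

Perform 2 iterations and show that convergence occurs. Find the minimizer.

f(x) = 3x^2 + 4x + 3, f'(x) = 6x + (4), f''(x) = 6
Step 1: f'(4) = 28, x_1 = 4 - 28/6 = -2/3
Step 2: f'(-2/3) = 0, x_2 = -2/3 (converged)
Newton's method converges in 1 step for quadratics.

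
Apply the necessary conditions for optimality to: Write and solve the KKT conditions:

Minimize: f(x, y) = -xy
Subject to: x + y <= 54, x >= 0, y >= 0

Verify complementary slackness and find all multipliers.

Problem: min -xy s.t. x + y <= 54 (multiplier lambda), x >= 0 (mu_x), y >= 0 (mu_y)
KKT stationarity: -y + lambda - mu_x = 0, -x + lambda - mu_y = 0, with lambda, mu_x, mu_y >= 0
Complementary slackness: lambda*(x + y - 54) = 0, mu_x*x = 0, mu_y*y = 0
If lambda = 0: y = -mu_x <= 0 and x = -mu_y <= 0 force x = y = 0 with f = 0; but x = y = 27 is feasible with f = -729 < 0, so this is not the minimum. Hence lambda > 0 and x + y = 54.
Try x > 0, y > 0 (so mu_x = mu_y = 0): y = lambda, x = lambda => x = y = lambda
x + y = 54 => 2*lambda = 54 => lambda = 27
x* = y* = 27 > 0, consistent with mu_x = mu_y = 0.
(Any feasible point with x = 0 or y = 0 has f = 0 > -729, so the minimum is not on those boundaries.)
min(-xy) = -729 (i.e. max xy = 729)
Multipliers: lambda = 27, mu_x = 0, mu_y = 0
Complementary slackness: lambda*(x + y - 54) = 27*(27 + 27 - 54) = 0, mu_x*x = 0*27 = 0, mu_y*y = 0*27 = 0. Satisfied.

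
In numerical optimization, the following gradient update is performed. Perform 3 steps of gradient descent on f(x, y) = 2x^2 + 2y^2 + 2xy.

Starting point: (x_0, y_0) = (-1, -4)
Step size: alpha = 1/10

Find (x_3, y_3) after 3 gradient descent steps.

f(x,y) = 2x^2 + 2y^2 + 2xy
grad_x = 4x + 2y, grad_y = 4y + 2x
Step 1: grad = (-12, -18), (1/5, -11/5)
Step 2: grad = (-18/5, -42/5), (14/25, -34/25)
Step 3: grad = (-12/25, -108/25), (76/125, -116/125)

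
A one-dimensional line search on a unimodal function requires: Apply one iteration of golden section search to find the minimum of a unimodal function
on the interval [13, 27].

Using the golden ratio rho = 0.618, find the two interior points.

Golden section search on [13, 27].
Golden ratio rho = 0.618 (approx).
Interior points:
  x_1 = 13 + (1-0.618)*14 = 18.3480
  x_2 = 13 + 0.618*14 = 21.6520
Compare f(x_1) and f(x_2) to determine which subinterval to keep.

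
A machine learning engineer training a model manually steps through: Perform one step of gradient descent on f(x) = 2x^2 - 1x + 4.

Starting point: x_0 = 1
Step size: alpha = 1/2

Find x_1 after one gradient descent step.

f(x) = 2x^2 - 1x + 4
f'(x) = 4x - 1
f'(1) = 4*1 + (-1) = 3
x_1 = x_0 - alpha * f'(x_0) = 1 - 1/2 * 3 = -1/2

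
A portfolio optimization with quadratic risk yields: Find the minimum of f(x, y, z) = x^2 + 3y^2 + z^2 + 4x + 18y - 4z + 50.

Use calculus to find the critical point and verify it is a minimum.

f(x,y,z) = x^2 + 3y^2 + z^2 + 4x + 18y - 4z + 50
df/dx = 2x + (4) = 0 => x = -2
df/dy = 6y + (18) = 0 => y = -3
df/dz = 2z + (-4) = 0 => z = 2
f(-2,-3,2) = 1*(-2)^2 + 3*(-3)^2 + 1*(2)^2 + 4*(-2) + 18*(-3) + -4*(2) + 50 = 15
Hessian is diagonal with entries 2, 6, 2 > 0, confirmed minimum.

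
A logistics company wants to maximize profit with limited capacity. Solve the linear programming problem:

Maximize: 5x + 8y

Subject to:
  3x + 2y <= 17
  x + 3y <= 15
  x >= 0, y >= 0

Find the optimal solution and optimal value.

Feasible vertices: (0, 0), (0, 5), (3, 4), (17/3, 0)
Objective 5x + 8y at each:
  (0, 0): 0
  (0, 5): 40
  (3, 4): 47
  (17/3, 0): 85/3
Maximum is 47 at (3, 4).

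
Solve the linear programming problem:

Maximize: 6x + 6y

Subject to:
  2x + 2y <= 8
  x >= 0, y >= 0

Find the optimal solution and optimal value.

The feasible region has vertices at [(0, 0), (4, 0), (0, 4)].
Checking objective 6x + 6y at each vertex:
  (0, 0): 6*0 + 6*0 = 0
  (4, 0): 6*4 + 6*0 = 24
  (0, 4): 6*0 + 6*4 = 24
Maximum is 24 at (4, 0).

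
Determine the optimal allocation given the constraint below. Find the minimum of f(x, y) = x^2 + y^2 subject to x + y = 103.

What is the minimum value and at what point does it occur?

Substitute y = 103 - x into f(x,y) = x^2 + y^2:
g(x) = x^2 + (103 - x)^2 = 2x^2 - 206x + 10609
g'(x) = 4x - 206 = 0  =>  x = 103/2
y = 103 - 103/2 = 103/2
Minimum value = (103/2)^2 + (103/2)^2 = 10609/2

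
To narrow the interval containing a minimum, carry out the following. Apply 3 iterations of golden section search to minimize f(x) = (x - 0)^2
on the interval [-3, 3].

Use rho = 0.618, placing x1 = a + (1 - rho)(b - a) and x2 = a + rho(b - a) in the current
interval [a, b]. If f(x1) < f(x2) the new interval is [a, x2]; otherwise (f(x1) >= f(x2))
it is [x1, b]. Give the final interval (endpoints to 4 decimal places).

Golden section search for min of f(x) = (x - 0)^2 on [-3, 3].
Each step: x1 = a + (1 - rho)(b - a), x2 = a + rho(b - a); if f(x1) < f(x2) keep [a, x2], otherwise keep [x1, b].
Step 1: [-3.0000, 3.0000], x1=-0.7080 (f=0.5013), x2=0.7080 (f=0.5013); f(x1) = f(x2) (tie, not '<') => keep [-0.7080, 3.0000]
Step 2: [-0.7080, 3.0000], x1=0.7085 (f=0.5019), x2=1.5835 (f=2.5076); f(x1) < f(x2) => keep [-0.7080, 1.5835]
Step 3: [-0.7080, 1.5835], x1=0.1674 (f=0.0280), x2=0.7082 (f=0.5015); f(x1) < f(x2) => keep [-0.7080, 0.7082]
Final interval: [-0.7080, 0.7082]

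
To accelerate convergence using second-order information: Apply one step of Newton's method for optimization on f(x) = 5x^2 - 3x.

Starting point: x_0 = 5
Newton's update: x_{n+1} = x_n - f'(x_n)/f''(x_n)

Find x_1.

f(x) = 5x^2 - 3x
f'(x) = 10x + (-3), f''(x) = 10
Newton step: x_1 = x_0 - f'(x_0)/f''(x_0)
f'(5) = 47
x_1 = 5 - 47/10 = 3/10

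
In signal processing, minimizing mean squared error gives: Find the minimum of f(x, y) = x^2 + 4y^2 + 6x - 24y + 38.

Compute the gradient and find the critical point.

f(x,y) = x^2 + 4y^2 + 6x - 24y + 38
df/dx = 2x + (6) = 0  =>  x = -3
df/dy = 8y + (-24) = 0  =>  y = 3
f(-3, 3) = 1*(-3)^2 + 4*(3)^2 + 6*(-3) + -24*(3) + 38 = -7
Hessian is diagonal with entries 2, 8 > 0, so this is a minimum.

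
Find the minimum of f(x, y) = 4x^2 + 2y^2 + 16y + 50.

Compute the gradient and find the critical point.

f(x,y) = 4x^2 + 2y^2 + 16y + 50
df/dx = 8x + (0) = 0  =>  x = 0
df/dy = 4y + (16) = 0  =>  y = -4
f(0, -4) = 4*(0)^2 + 2*(-4)^2 + 16*(-4) + 50 = 18
Hessian is diagonal with entries 8, 4 > 0, so this is a minimum.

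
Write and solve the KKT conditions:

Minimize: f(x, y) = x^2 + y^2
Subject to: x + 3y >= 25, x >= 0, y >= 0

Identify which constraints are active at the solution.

KKT conditions for min x^2 + y^2 s.t. 1x + 3y >= 25, x >= 0, y >= 0:
Stationarity: 2x = mu*1 + mu_x, 2y = mu*3 + mu_y, with mu, mu_x, mu_y >= 0
Complementary slackness: mu*(x + 3y - 25) = 0, mu_x*x = 0, mu_y*y = 0
(0, 0) is infeasible (1*0 + 3*0 < 25), so if mu = 0 stationarity would force x = mu_x/2 >= 0, y = mu_y/2 >= 0 with mu_x*x = mu_y*y = 0, i.e. x = y = 0: contradiction. Hence mu > 0 and x + 3y = 25 is active.
Try x > 0, y > 0 (so mu_x = mu_y = 0): x = 1*mu/2, y = 3*mu/2
Substitute: 1*(1*mu/2) + 3*(3*mu/2) = 25
  mu*10/2 = 25 => mu = 5
x* = 5/2 > 0, y* = 15/2 > 0, consistent with mu_x = mu_y = 0.
f is convex and the constraints are linear, so this KKT point is the global minimum.
f* = 125/2
Active constraints: x + 3y >= 25 (holds with equality, mu = 5 > 0); x >= 0 and y >= 0 are inactive (mu_x = mu_y = 0).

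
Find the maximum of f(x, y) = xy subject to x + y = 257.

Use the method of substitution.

Substitute y = 257 - x into f(x,y) = xy:
g(x) = x(257 - x) = 257x - x^2
g'(x) = 257 - 2x = 0  =>  x = 257/2
y = 257 - 257/2 = 257/2
Maximum value = (257/2) * (257/2) = 66049/4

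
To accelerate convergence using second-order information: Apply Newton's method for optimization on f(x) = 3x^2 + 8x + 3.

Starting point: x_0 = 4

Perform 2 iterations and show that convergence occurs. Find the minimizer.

f(x) = 3x^2 + 8x + 3, f'(x) = 6x + (8), f''(x) = 6
Step 1: f'(4) = 32, x_1 = 4 - 32/6 = -4/3
Step 2: f'(-4/3) = 0, x_2 = -4/3 (converged)
Newton's method converges in 1 step for quadratics.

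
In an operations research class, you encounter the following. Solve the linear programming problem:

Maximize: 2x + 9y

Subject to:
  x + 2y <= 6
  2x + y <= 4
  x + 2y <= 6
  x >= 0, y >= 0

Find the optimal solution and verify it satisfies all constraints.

Feasible vertices: (0, 0), (0, 3), (2/3, 8/3), (2, 0)
Objective 2x + 9y at each vertex:
  (0, 0): 0
  (0, 3): 27
  (2/3, 8/3): 76/3
  (2, 0): 4
Maximum is 27 at (0, 3).
Verify constraints at (x, y) = (0, 3):
  1*0 + 2*3 = 6 <= 6 (active)
  2*0 + 1*3 = 3 <= 4
  1*0 + 2*3 = 6 <= 6 (active)
  x = 0 >= 0, y = 3 >= 0. All constraints satisfied.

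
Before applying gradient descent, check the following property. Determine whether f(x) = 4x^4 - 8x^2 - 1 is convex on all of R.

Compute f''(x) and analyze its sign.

f(x) = 4x^4 - 8x^2 - 1
f'(x) = 16x^3 + -16x
f''(x) = 48x^2 + -16
f''(0) = -16 < 0, so not convex near x = 0
Therefore, f is not globally convex on R.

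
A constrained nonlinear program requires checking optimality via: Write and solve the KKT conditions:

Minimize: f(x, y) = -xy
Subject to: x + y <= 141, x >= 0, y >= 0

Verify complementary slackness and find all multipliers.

Problem: min -xy s.t. x + y <= 141 (multiplier lambda), x >= 0 (mu_x), y >= 0 (mu_y)
KKT stationarity: -y + lambda - mu_x = 0, -x + lambda - mu_y = 0, with lambda, mu_x, mu_y >= 0
Complementary slackness: lambda*(x + y - 141) = 0, mu_x*x = 0, mu_y*y = 0
If lambda = 0: y = -mu_x <= 0 and x = -mu_y <= 0 force x = y = 0 with f = 0; but x = y = 141/2 is feasible with f = -19881/4 < 0, so this is not the minimum. Hence lambda > 0 and x + y = 141.
Try x > 0, y > 0 (so mu_x = mu_y = 0): y = lambda, x = lambda => x = y = lambda
x + y = 141 => 2*lambda = 141 => lambda = 141/2
x* = y* = 141/2 > 0, consistent with mu_x = mu_y = 0.
(Any feasible point with x = 0 or y = 0 has f = 0 > -19881/4, so the minimum is not on those boundaries.)
min(-xy) = -19881/4 (i.e. max xy = 19881/4)
Multipliers: lambda = 141/2, mu_x = 0, mu_y = 0
Complementary slackness: lambda*(x + y - 141) = 141/2*(141/2 + 141/2 - 141) = 0, mu_x*x = 0*141/2 = 0, mu_y*y = 0*141/2 = 0. Satisfied.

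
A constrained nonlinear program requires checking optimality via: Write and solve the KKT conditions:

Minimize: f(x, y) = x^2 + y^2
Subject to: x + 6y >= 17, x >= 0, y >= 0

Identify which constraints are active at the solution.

KKT conditions for min x^2 + y^2 s.t. 1x + 6y >= 17, x >= 0, y >= 0:
Stationarity: 2x = mu*1 + mu_x, 2y = mu*6 + mu_y, with mu, mu_x, mu_y >= 0
Complementary slackness: mu*(x + 6y - 17) = 0, mu_x*x = 0, mu_y*y = 0
(0, 0) is infeasible (1*0 + 6*0 < 17), so if mu = 0 stationarity would force x = mu_x/2 >= 0, y = mu_y/2 >= 0 with mu_x*x = mu_y*y = 0, i.e. x = y = 0: contradiction. Hence mu > 0 and x + 6y = 17 is active.
Try x > 0, y > 0 (so mu_x = mu_y = 0): x = 1*mu/2, y = 6*mu/2
Substitute: 1*(1*mu/2) + 6*(6*mu/2) = 17
  mu*37/2 = 17 => mu = 34/37
x* = 17/37 > 0, y* = 102/37 > 0, consistent with mu_x = mu_y = 0.
f is convex and the constraints are linear, so this KKT point is the global minimum.
f* = 289/37
Active constraints: x + 6y >= 17 (holds with equality, mu = 34/37 > 0); x >= 0 and y >= 0 are inactive (mu_x = mu_y = 0).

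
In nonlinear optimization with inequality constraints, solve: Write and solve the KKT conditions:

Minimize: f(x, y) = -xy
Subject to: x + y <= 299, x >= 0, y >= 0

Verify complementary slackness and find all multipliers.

Problem: min -xy s.t. x + y <= 299 (multiplier lambda), x >= 0 (mu_x), y >= 0 (mu_y)
KKT stationarity: -y + lambda - mu_x = 0, -x + lambda - mu_y = 0, with lambda, mu_x, mu_y >= 0
Complementary slackness: lambda*(x + y - 299) = 0, mu_x*x = 0, mu_y*y = 0
If lambda = 0: y = -mu_x <= 0 and x = -mu_y <= 0 force x = y = 0 with f = 0; but x = y = 299/2 is feasible with f = -89401/4 < 0, so this is not the minimum. Hence lambda > 0 and x + y = 299.
Try x > 0, y > 0 (so mu_x = mu_y = 0): y = lambda, x = lambda => x = y = lambda
x + y = 299 => 2*lambda = 299 => lambda = 299/2
x* = y* = 299/2 > 0, consistent with mu_x = mu_y = 0.
(Any feasible point with x = 0 or y = 0 has f = 0 > -89401/4, so the minimum is not on those boundaries.)
min(-xy) = -89401/4 (i.e. max xy = 89401/4)
Multipliers: lambda = 299/2, mu_x = 0, mu_y = 0
Complementary slackness: lambda*(x + y - 299) = 299/2*(299/2 + 299/2 - 299) = 0, mu_x*x = 0*299/2 = 0, mu_y*y = 0*299/2 = 0. Satisfied.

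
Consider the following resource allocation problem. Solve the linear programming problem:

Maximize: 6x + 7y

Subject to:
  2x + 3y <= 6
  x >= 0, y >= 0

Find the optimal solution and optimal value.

The feasible region has vertices at [(0, 0), (3, 0), (0, 2)].
Checking objective 6x + 7y at each vertex:
  (0, 0): 6*0 + 7*0 = 0
  (3, 0): 6*3 + 7*0 = 18
  (0, 2): 6*0 + 7*2 = 14
Maximum is 18 at (3, 0).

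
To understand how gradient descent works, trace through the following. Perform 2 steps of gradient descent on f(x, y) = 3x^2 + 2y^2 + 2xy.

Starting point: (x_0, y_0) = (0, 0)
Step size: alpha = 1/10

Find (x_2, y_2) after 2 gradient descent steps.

f(x,y) = 3x^2 + 2y^2 + 2xy
grad_x = 6x + 2y, grad_y = 4y + 2x
Step 1: grad = (0, 0), (0, 0)
Step 2: grad = (0, 0), (0, 0)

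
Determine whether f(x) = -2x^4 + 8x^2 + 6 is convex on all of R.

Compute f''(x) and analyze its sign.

f(x) = -2x^4 + 8x^2 + 6
f'(x) = -8x^3 + 16x
f''(x) = -24x^2 + 16
f''(x) = -24x^2 + 16 -> -inf as |x| -> inf
Therefore, f is not globally convex on R.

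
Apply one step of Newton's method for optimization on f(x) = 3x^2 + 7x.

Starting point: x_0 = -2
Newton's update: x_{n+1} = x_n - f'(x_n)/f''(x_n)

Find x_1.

f(x) = 3x^2 + 7x
f'(x) = 6x + (7), f''(x) = 6
Newton step: x_1 = x_0 - f'(x_0)/f''(x_0)
f'(-2) = -5
x_1 = -2 - -5/6 = -7/6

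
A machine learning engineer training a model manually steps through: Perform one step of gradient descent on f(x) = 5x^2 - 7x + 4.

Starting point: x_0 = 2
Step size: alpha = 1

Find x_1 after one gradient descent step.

f(x) = 5x^2 - 7x + 4
f'(x) = 10x - 7
f'(2) = 10*2 + (-7) = 13
x_1 = x_0 - alpha * f'(x_0) = 2 - 1 * 13 = -11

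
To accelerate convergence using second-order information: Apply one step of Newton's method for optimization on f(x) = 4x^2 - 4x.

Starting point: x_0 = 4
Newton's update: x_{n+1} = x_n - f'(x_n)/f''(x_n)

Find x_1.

f(x) = 4x^2 - 4x
f'(x) = 8x + (-4), f''(x) = 8
Newton step: x_1 = x_0 - f'(x_0)/f''(x_0)
f'(4) = 28
x_1 = 4 - 28/8 = 1/2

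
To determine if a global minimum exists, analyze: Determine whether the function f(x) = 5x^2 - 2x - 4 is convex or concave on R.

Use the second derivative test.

f(x) = 5x^2 - 2x - 4
f'(x) = 10x - 2
f''(x) = 10
Since f''(x) = 10 > 0 for all x, f is convex on R.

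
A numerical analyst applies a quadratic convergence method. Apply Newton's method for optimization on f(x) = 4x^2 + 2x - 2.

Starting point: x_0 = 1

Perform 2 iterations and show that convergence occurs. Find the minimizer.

f(x) = 4x^2 + 2x - 2, f'(x) = 8x + (2), f''(x) = 8
Step 1: f'(1) = 10, x_1 = 1 - 10/8 = -1/4
Step 2: f'(-1/4) = 0, x_2 = -1/4 (converged)
Newton's method converges in 1 step for quadratics.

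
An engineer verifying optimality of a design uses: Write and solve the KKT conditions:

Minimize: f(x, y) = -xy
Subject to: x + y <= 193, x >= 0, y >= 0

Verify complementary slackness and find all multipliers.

Problem: min -xy s.t. x + y <= 193 (multiplier lambda), x >= 0 (mu_x), y >= 0 (mu_y)
KKT stationarity: -y + lambda - mu_x = 0, -x + lambda - mu_y = 0, with lambda, mu_x, mu_y >= 0
Complementary slackness: lambda*(x + y - 193) = 0, mu_x*x = 0, mu_y*y = 0
If lambda = 0: y = -mu_x <= 0 and x = -mu_y <= 0 force x = y = 0 with f = 0; but x = y = 193/2 is feasible with f = -37249/4 < 0, so this is not the minimum. Hence lambda > 0 and x + y = 193.
Try x > 0, y > 0 (so mu_x = mu_y = 0): y = lambda, x = lambda => x = y = lambda
x + y = 193 => 2*lambda = 193 => lambda = 193/2
x* = y* = 193/2 > 0, consistent with mu_x = mu_y = 0.
(Any feasible point with x = 0 or y = 0 has f = 0 > -37249/4, so the minimum is not on those boundaries.)
min(-xy) = -37249/4 (i.e. max xy = 37249/4)
Multipliers: lambda = 193/2, mu_x = 0, mu_y = 0
Complementary slackness: lambda*(x + y - 193) = 193/2*(193/2 + 193/2 - 193) = 0, mu_x*x = 0*193/2 = 0, mu_y*y = 0*193/2 = 0. Satisfied.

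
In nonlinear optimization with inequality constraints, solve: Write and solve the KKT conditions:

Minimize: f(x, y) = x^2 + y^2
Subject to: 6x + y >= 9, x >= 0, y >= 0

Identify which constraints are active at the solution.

KKT conditions for min x^2 + y^2 s.t. 6x + 1y >= 9, x >= 0, y >= 0:
Stationarity: 2x = mu*6 + mu_x, 2y = mu*1 + mu_y, with mu, mu_x, mu_y >= 0
Complementary slackness: mu*(6x + y - 9) = 0, mu_x*x = 0, mu_y*y = 0
(0, 0) is infeasible (6*0 + 1*0 < 9), so if mu = 0 stationarity would force x = mu_x/2 >= 0, y = mu_y/2 >= 0 with mu_x*x = mu_y*y = 0, i.e. x = y = 0: contradiction. Hence mu > 0 and 6x + y = 9 is active.
Try x > 0, y > 0 (so mu_x = mu_y = 0): x = 6*mu/2, y = 1*mu/2
Substitute: 6*(6*mu/2) + 1*(1*mu/2) = 9
  mu*37/2 = 9 => mu = 18/37
x* = 54/37 > 0, y* = 9/37 > 0, consistent with mu_x = mu_y = 0.
f is convex and the constraints are linear, so this KKT point is the global minimum.
f* = 81/37
Active constraints: 6x + y >= 9 (holds with equality, mu = 18/37 > 0); x >= 0 and y >= 0 are inactive (mu_x = mu_y = 0).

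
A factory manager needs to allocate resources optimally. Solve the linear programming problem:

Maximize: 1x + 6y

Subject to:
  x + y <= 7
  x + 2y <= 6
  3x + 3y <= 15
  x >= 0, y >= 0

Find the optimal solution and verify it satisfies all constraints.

Feasible vertices: (0, 0), (0, 3), (4, 1), (5, 0)
Objective 1x + 6y at each vertex:
  (0, 0): 0
  (0, 3): 18
  (4, 1): 10
  (5, 0): 5
Maximum is 18 at (0, 3).
Verify constraints at (x, y) = (0, 3):
  1*0 + 1*3 = 3 <= 7
  1*0 + 2*3 = 6 <= 6 (active)
  3*0 + 3*3 = 9 <= 15
  x = 0 >= 0, y = 3 >= 0. All constraints satisfied.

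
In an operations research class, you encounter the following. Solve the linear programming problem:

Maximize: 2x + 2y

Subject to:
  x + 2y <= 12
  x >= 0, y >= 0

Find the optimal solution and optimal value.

The feasible region has vertices at [(0, 0), (12, 0), (0, 6)].
Checking objective 2x + 2y at each vertex:
  (0, 0): 2*0 + 2*0 = 0
  (12, 0): 2*12 + 2*0 = 24
  (0, 6): 2*0 + 2*6 = 12
Maximum is 24 at (12, 0).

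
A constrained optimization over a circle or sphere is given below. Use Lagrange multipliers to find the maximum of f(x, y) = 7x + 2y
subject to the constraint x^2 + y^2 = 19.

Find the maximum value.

Set up Lagrange conditions: grad f = lambda * grad g
  7 = 2*lambda*x
  2 = 2*lambda*y
From these: x/y = 7/2, so x = 7t, y = 2t for some t.
Substitute into constraint: (7t)^2 + (2t)^2 = 19
  t^2 * 53 = 19
  t = sqrt(19/53)
Maximum = 7*x + 2*y = (7^2 + 2^2)*t = 53 * sqrt(19/53) = sqrt(1007)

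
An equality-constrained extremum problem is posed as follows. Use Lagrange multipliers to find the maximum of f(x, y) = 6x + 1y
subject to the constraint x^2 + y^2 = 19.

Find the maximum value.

Set up Lagrange conditions: grad f = lambda * grad g
  6 = 2*lambda*x
  1 = 2*lambda*y
From these: x/y = 6/1, so x = 6t, y = 1t for some t.
Substitute into constraint: (6t)^2 + (1t)^2 = 19
  t^2 * 37 = 19
  t = sqrt(19/37)
Maximum = 6*x + 1*y = (6^2 + 1^2)*t = 37 * sqrt(19/37) = sqrt(703)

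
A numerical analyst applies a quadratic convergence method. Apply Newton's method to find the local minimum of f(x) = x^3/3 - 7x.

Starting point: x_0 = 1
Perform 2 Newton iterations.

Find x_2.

f(x) = x^3/3 - 7x
f'(x) = x^2 - 7, f''(x) = 2x
Newton update: x_{n+1} = x_n - (x_n^2 - 7)/(2*x_n)
Step 1: x_0 = 1, f'=-6, f''=2, x_1 = 4
Step 2: x_1 = 4, f'=9, f''=8, x_2 = 23/8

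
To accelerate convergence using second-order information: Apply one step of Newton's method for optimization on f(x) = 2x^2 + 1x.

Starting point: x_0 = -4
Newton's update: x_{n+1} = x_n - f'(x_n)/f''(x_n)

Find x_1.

f(x) = 2x^2 + 1x
f'(x) = 4x + (1), f''(x) = 4
Newton step: x_1 = x_0 - f'(x_0)/f''(x_0)
f'(-4) = -15
x_1 = -4 - -15/4 = -1/4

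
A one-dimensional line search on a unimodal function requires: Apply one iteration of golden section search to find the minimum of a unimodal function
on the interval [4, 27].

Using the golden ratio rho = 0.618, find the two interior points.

Golden section search on [4, 27].
Golden ratio rho = 0.618 (approx).
Interior points:
  x_1 = 4 + (1-0.618)*23 = 12.7860
  x_2 = 4 + 0.618*23 = 18.2140
Compare f(x_1) and f(x_2) to determine which subinterval to keep.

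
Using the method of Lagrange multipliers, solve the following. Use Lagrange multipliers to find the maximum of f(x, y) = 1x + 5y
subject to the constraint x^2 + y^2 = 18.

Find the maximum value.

Set up Lagrange conditions: grad f = lambda * grad g
  1 = 2*lambda*x
  5 = 2*lambda*y
From these: x/y = 1/5, so x = 1t, y = 5t for some t.
Substitute into constraint: (1t)^2 + (5t)^2 = 18
  t^2 * 26 = 18
  t = sqrt(18/26)
Maximum = 1*x + 5*y = (1^2 + 5^2)*t = 26 * sqrt(18/26) = sqrt(468)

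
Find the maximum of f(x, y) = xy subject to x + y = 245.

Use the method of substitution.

Substitute y = 245 - x into f(x,y) = xy:
g(x) = x(245 - x) = 245x - x^2
g'(x) = 245 - 2x = 0  =>  x = 245/2
y = 245 - 245/2 = 245/2
Maximum value = (245/2) * (245/2) = 60025/4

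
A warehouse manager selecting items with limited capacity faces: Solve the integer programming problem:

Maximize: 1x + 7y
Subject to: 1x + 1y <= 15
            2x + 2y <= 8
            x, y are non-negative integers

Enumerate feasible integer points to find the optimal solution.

Constraint 1: 1x + 1y <= 15
Constraint 2: 2x + 2y <= 8
Feasible x range (need y >= 0): 0 <= x <= min(15/1, 8/2) => x in {0, ..., 4}.
Enumerate feasible integer points row by row (the coefficient of y is 7 > 0, so for each x the largest feasible y gives the best value):
  x = 0: y <= min((15 - 1*0)/1, (8 - 2*0)/2) => y in {0, ..., 4}; best 1*0 + 7*4 = 28
  x = 1: y <= min((15 - 1*1)/1, (8 - 2*1)/2) => y in {0, ..., 3}; best 1*1 + 7*3 = 22
  x = 2: y <= min((15 - 1*2)/1, (8 - 2*2)/2) => y in {0, ..., 2}; best 1*2 + 7*2 = 16
  x = 3: y <= min((15 - 1*3)/1, (8 - 2*3)/2) => y in {0, ..., 1}; best 1*3 + 7*1 = 10
  x = 4: y <= min((15 - 1*4)/1, (8 - 2*4)/2) => y in {0}; best 1*4 + 7*0 = 4
The maximum 1x + 7y = 28 is achieved at x = 0, y = 4.
Check: 1*0 + 1*4 = 4 <= 15 and 2*0 + 2*4 = 8 <= 8.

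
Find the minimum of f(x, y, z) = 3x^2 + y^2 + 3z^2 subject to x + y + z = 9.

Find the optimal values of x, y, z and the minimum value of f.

Using Lagrange multipliers on f = 3x^2 + y^2 + 3z^2 with constraint x + y + z = 9:
Conditions: 2*3*x = lambda, 2*1*y = lambda, 2*3*z = lambda
So x = lambda/6, y = lambda/2, z = lambda/6
Substituting into constraint: lambda * (5/6) = 9
lambda = 54/5
x = 9/5, y = 27/5, z = 9/5
Minimum value = 243/5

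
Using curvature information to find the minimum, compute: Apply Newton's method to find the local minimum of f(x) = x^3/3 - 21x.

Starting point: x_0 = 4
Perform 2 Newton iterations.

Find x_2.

f(x) = x^3/3 - 21x
f'(x) = x^2 - 21, f''(x) = 2x
Newton update: x_{n+1} = x_n - (x_n^2 - 21)/(2*x_n)
Step 1: x_0 = 4, f'=-5, f''=8, x_1 = 37/8
Step 2: x_1 = 37/8, f'=25/64, f''=37/4, x_2 = 2713/592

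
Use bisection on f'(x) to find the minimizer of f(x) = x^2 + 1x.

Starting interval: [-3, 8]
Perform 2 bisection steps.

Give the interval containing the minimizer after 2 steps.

Finding critical point of f(x) = x^2 + 1x using bisection on f'(x) = 2x + 1.
f'(x) = 0 when x = -1/2.
Starting interval: [-3, 8]
Step 1: mid = 5/2, f'(mid) = 6, new interval = [-3, 5/2]
Step 2: mid = -1/4, f'(mid) = 1/2, new interval = [-3, -1/4]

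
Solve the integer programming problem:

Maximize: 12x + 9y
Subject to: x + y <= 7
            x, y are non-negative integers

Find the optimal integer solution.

Objective: 12x + 9y, constraint: x + y <= 7
Coefficient of x is 12 >= coefficient of y is 9, so allocate the entire budget to x.
Optimal: x = 7, y = 0, value = 84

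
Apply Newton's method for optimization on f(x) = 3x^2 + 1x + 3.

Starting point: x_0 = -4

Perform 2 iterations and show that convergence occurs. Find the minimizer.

f(x) = 3x^2 + 1x + 3, f'(x) = 6x + (1), f''(x) = 6
Step 1: f'(-4) = -23, x_1 = -4 - -23/6 = -1/6
Step 2: f'(-1/6) = 0, x_2 = -1/6 (converged)
Newton's method converges in 1 step for quadratics.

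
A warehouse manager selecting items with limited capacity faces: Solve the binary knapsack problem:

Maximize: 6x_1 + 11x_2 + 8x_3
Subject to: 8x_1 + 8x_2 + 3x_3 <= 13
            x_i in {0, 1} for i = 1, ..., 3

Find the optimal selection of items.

Items: item 1 (v=6, w=8), item 2 (v=11, w=8), item 3 (v=8, w=3)
Capacity: 13
Checking all 8 subsets (w = total weight, v = total value):
  {}: w = 0, v = 0
  {1}: w = 8, v = 6
  {2}: w = 8, v = 11
  {3}: w = 3, v = 8
  {1, 2}: w = 16 > 13, infeasible
  {1, 3}: w = 11, v = 14
  {2, 3}: w = 11, v = 19
  {1, 2, 3}: w = 19 > 13, infeasible
Best feasible subset: items [2, 3]
Total weight: 11 <= 13, total value: 19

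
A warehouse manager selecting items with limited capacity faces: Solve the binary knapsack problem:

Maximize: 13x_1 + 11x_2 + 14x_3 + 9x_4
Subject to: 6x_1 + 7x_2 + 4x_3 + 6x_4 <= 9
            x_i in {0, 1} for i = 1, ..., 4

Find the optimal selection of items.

Items: item 1 (v=13, w=6), item 2 (v=11, w=7), item 3 (v=14, w=4), item 4 (v=9, w=6)
Capacity: 9
Checking all 16 subsets (w = total weight, v = total value):
  {}: w = 0, v = 0
  {1}: w = 6, v = 13
  {2}: w = 7, v = 11
  {3}: w = 4, v = 14
  {4}: w = 6, v = 9
  {1, 2}: w = 13 > 9, infeasible
  {1, 3}: w = 10 > 9, infeasible
  {1, 4}: w = 12 > 9, infeasible
  {2, 3}: w = 11 > 9, infeasible
  {2, 4}: w = 13 > 9, infeasible
  {3, 4}: w = 10 > 9, infeasible
  {1, 2, 3}: w = 17 > 9, infeasible
  {1, 2, 4}: w = 19 > 9, infeasible
  {1, 3, 4}: w = 16 > 9, infeasible
  {2, 3, 4}: w = 17 > 9, infeasible
  {1, 2, 3, 4}: w = 23 > 9, infeasible
Best feasible subset: items [3]
Total weight: 4 <= 9, total value: 14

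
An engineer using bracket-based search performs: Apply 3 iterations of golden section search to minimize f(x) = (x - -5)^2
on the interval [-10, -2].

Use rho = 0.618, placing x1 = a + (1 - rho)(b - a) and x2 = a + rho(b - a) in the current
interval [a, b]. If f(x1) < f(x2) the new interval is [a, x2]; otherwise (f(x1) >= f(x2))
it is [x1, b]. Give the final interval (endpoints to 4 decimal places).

Golden section search for min of f(x) = (x - -5)^2 on [-10, -2].
Each step: x1 = a + (1 - rho)(b - a), x2 = a + rho(b - a); if f(x1) < f(x2) keep [a, x2], otherwise keep [x1, b].
Step 1: [-10.0000, -2.0000], x1=-6.9440 (f=3.7791), x2=-5.0560 (f=0.0031); f(x1) > f(x2) => keep [-6.9440, -2.0000]
Step 2: [-6.9440, -2.0000], x1=-5.0554 (f=0.0031), x2=-3.8886 (f=1.2352); f(x1) < f(x2) => keep [-6.9440, -3.8886]
Step 3: [-6.9440, -3.8886], x1=-5.7768 (f=0.6035), x2=-5.0558 (f=0.0031); f(x1) > f(x2) => keep [-5.7768, -3.8886]
Final interval: [-5.7768, -3.8886]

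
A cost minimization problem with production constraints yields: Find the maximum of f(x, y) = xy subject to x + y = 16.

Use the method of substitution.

Substitute y = 16 - x into f(x,y) = xy:
g(x) = x(16 - x) = 16x - x^2
g'(x) = 16 - 2x = 0  =>  x = 8
y = 16 - 8 = 8
Maximum value = 8 * 8 = 64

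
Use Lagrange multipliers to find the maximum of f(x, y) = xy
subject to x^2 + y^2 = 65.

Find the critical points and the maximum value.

Lagrange conditions: y = 2*lambda*x and x = 2*lambda*y
If x = 0 then y = 0, violating the constraint, so x, y != 0.
Dividing: y/x = x/y => x^2 = y^2 => y = x or y = -x
Constraint: 2x^2 = 65 => x^2 = 65/2 => x = +/-sqrt(65/2)
Critical points: (sqrt(65/2), sqrt(65/2)), (-sqrt(65/2), -sqrt(65/2)), (sqrt(65/2), -sqrt(65/2)), (-sqrt(65/2), sqrt(65/2))
  y = x:  xy = x^2 = 65/2  at (sqrt(65/2), sqrt(65/2)) and (-sqrt(65/2), -sqrt(65/2))
  y = -x: xy = -x^2 = -65/2 at (sqrt(65/2), -sqrt(65/2)) and (-sqrt(65/2), sqrt(65/2))
Maximum xy = 65/2 at (sqrt(65/2), sqrt(65/2)) and (-sqrt(65/2), -sqrt(65/2))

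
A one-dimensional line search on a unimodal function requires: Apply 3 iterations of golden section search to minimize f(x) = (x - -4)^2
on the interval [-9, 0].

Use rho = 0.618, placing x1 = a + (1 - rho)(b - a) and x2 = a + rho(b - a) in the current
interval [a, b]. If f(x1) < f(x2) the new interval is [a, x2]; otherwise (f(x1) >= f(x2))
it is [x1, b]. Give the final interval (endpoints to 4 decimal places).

Golden section search for min of f(x) = (x - -4)^2 on [-9, 0].
Each step: x1 = a + (1 - rho)(b - a), x2 = a + rho(b - a); if f(x1) < f(x2) keep [a, x2], otherwise keep [x1, b].
Step 1: [-9.0000, 0.0000], x1=-5.5620 (f=2.4398), x2=-3.4380 (f=0.3158); f(x1) > f(x2) => keep [-5.5620, 0.0000]
Step 2: [-5.5620, 0.0000], x1=-3.4373 (f=0.3166), x2=-2.1247 (f=3.5168); f(x1) < f(x2) => keep [-5.5620, -2.1247]
Step 3: [-5.5620, -2.1247], x1=-4.2489 (f=0.0620), x2=-3.4377 (f=0.3161); f(x1) < f(x2) => keep [-5.5620, -3.4377]
Final interval: [-5.5620, -3.4377]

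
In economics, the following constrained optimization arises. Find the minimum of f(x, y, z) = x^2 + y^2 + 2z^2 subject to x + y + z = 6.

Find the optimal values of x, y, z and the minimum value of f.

Using Lagrange multipliers on f = x^2 + y^2 + 2z^2 with constraint x + y + z = 6:
Conditions: 2*1*x = lambda, 2*1*y = lambda, 2*2*z = lambda
So x = lambda/2, y = lambda/2, z = lambda/4
Substituting into constraint: lambda * (5/4) = 6
lambda = 24/5
x = 12/5, y = 12/5, z = 6/5
Minimum value = 72/5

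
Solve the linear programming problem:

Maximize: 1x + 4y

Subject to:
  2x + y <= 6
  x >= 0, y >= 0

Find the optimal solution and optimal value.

The feasible region has vertices at [(0, 0), (3, 0), (0, 6)].
Checking objective 1x + 4y at each vertex:
  (0, 0): 1*0 + 4*0 = 0
  (3, 0): 1*3 + 4*0 = 3
  (0, 6): 1*0 + 4*6 = 24
Maximum is 24 at (0, 6).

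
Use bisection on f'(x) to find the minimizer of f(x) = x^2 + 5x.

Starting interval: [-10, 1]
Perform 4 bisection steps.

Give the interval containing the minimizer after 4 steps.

Finding critical point of f(x) = x^2 + 5x using bisection on f'(x) = 2x + 5.
f'(x) = 0 when x = -5/2.
Starting interval: [-10, 1]
Step 1: mid = -9/2, f'(mid) = -4, new interval = [-9/2, 1]
Step 2: mid = -7/4, f'(mid) = 3/2, new interval = [-9/2, -7/4]
Step 3: mid = -25/8, f'(mid) = -5/4, new interval = [-25/8, -7/4]
Step 4: mid = -39/16, f'(mid) = 1/8, new interval = [-25/8, -39/16]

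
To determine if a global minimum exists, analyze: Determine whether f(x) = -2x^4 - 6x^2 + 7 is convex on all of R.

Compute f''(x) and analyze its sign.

f(x) = -2x^4 - 6x^2 + 7
f'(x) = -8x^3 + -12x
f''(x) = -24x^2 + -12
f''(x) = -24x^2 + -12 <= -12 < 0 for all x
Therefore, f is concave on R.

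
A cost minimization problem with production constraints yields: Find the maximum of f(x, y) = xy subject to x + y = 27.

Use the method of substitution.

Substitute y = 27 - x into f(x,y) = xy:
g(x) = x(27 - x) = 27x - x^2
g'(x) = 27 - 2x = 0  =>  x = 27/2
y = 27 - 27/2 = 27/2
Maximum value = (27/2) * (27/2) = 729/4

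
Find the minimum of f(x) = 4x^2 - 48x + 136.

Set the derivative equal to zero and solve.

f(x) = 4x^2 - 48x + 136
f'(x) = 8x + (-48) = 0
x = 48/8 = 6
f(6) = -8
Since f''(x) = 8 > 0, this is a minimum.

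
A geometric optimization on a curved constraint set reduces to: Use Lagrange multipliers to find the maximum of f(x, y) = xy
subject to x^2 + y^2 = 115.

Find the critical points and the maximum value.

Lagrange conditions: y = 2*lambda*x and x = 2*lambda*y
If x = 0 then y = 0, violating the constraint, so x, y != 0.
Dividing: y/x = x/y => x^2 = y^2 => y = x or y = -x
Constraint: 2x^2 = 115 => x^2 = 115/2 => x = +/-sqrt(115/2)
Critical points: (sqrt(115/2), sqrt(115/2)), (-sqrt(115/2), -sqrt(115/2)), (sqrt(115/2), -sqrt(115/2)), (-sqrt(115/2), sqrt(115/2))
  y = x:  xy = x^2 = 115/2  at (sqrt(115/2), sqrt(115/2)) and (-sqrt(115/2), -sqrt(115/2))
  y = -x: xy = -x^2 = -115/2 at (sqrt(115/2), -sqrt(115/2)) and (-sqrt(115/2), sqrt(115/2))
Maximum xy = 115/2 at (sqrt(115/2), sqrt(115/2)) and (-sqrt(115/2), -sqrt(115/2))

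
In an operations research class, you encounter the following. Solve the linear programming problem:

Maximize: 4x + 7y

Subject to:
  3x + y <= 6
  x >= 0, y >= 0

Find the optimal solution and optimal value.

The feasible region has vertices at [(0, 0), (2, 0), (0, 6)].
Checking objective 4x + 7y at each vertex:
  (0, 0): 4*0 + 7*0 = 0
  (2, 0): 4*2 + 7*0 = 8
  (0, 6): 4*0 + 7*6 = 42
Maximum is 42 at (0, 6).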